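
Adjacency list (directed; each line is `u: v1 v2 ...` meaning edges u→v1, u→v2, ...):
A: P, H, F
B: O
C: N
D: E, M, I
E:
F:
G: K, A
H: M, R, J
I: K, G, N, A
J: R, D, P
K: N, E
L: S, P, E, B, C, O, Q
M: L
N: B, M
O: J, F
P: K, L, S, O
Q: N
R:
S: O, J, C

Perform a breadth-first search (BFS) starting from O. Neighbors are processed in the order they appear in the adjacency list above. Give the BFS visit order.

Visit O; enqueue J, F → queue [J, F]
Visit J; enqueue R, D, P → queue [F, R, D, P]
Visit F → queue [R, D, P]
Visit R → queue [D, P]
Visit D; enqueue E, M, I → queue [P, E, M, I]
Visit P; enqueue K, L, S → queue [E, M, I, K, L, S]
Visit E → queue [M, I, K, L, S]
Visit M → queue [I, K, L, S]
Visit I; enqueue G, N, A → queue [K, L, S, G, N, A]
Visit K → queue [L, S, G, N, A]
Visit L; enqueue B, C, Q → queue [S, G, N, A, B, C, Q]
Visit S → queue [G, N, A, B, C, Q]
Visit G → queue [N, A, B, C, Q]
Visit N → queue [A, B, C, Q]
Visit A; enqueue H → queue [B, C, Q, H]
Visit B → queue [C, Q, H]
Visit C → queue [Q, H]
Visit Q → queue [H]
Visit H → queue []

O, J, F, R, D, P, E, M, I, K, L, S, G, N, A, B, C, Q, H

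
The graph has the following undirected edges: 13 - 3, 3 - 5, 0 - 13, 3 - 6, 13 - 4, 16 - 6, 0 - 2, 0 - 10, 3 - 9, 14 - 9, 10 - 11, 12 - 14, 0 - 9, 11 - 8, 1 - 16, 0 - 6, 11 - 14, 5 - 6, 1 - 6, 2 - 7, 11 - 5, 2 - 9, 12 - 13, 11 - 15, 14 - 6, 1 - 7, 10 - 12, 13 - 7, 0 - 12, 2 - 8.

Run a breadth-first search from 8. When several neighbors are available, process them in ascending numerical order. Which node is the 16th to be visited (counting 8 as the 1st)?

16

Visit 8; enqueue 2, 11 → queue [2, 11]
Visit 2; enqueue 0, 7, 9 → queue [11, 0, 7, 9]
Visit 11; enqueue 5, 10, 14, 15 → queue [0, 7, 9, 5, 10, 14, 15]
Visit 0; enqueue 6, 12, 13 → queue [7, 9, 5, 10, 14, 15, 6, 12, 13]
Visit 7; enqueue 1 → queue [9, 5, 10, 14, 15, 6, 12, 13, 1]
Visit 9; enqueue 3 → queue [5, 10, 14, 15, 6, 12, 13, 1, 3]
Visit 5 → queue [10, 14, 15, 6, 12, 13, 1, 3]
Visit 10 → queue [14, 15, 6, 12, 13, 1, 3]
Visit 14 → queue [15, 6, 12, 13, 1, 3]
Visit 15 → queue [6, 12, 13, 1, 3]
Visit 6; enqueue 16 → queue [12, 13, 1, 3, 16]
Visit 12 → queue [13, 1, 3, 16]
Visit 13; enqueue 4 → queue [1, 3, 16, 4]
Visit 1 → queue [3, 16, 4]
Visit 3 → queue [16, 4]
Visit 16 → queue [4]
Visit 4 → queue []

Visit order: 8, 2, 11, 0, 7, 9, 5, 10, 14, 15, 6, 12, 13, 1, 3, 16, 4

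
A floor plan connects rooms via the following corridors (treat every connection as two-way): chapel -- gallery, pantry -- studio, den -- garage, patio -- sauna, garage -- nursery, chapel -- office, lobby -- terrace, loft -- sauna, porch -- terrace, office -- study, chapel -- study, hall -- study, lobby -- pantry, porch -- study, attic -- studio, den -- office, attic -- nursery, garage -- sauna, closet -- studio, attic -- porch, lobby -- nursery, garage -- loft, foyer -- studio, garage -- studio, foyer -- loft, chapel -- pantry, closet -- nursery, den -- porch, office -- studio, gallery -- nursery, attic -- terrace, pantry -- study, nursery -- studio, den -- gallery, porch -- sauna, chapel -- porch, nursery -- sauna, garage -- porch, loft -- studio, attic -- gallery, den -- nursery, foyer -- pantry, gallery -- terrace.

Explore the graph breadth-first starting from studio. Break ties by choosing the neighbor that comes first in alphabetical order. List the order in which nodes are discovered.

Visit studio; enqueue attic, closet, foyer, garage, loft, nursery, office, pantry → queue [attic, closet, foyer, garage, loft, nursery, office, pantry]
Visit attic; enqueue gallery, porch, terrace → queue [closet, foyer, garage, loft, nursery, office, pantry, gallery, porch, terrace]
Visit closet → queue [foyer, garage, loft, nursery, office, pantry, gallery, porch, terrace]
Visit foyer → queue [garage, loft, nursery, office, pantry, gallery, porch, terrace]
Visit garage; enqueue den, sauna → queue [loft, nursery, office, pantry, gallery, porch, terrace, den, sauna]
Visit loft → queue [nursery, office, pantry, gallery, porch, terrace, den, sauna]
Visit nursery; enqueue lobby → queue [office, pantry, gallery, porch, terrace, den, sauna, lobby]
Visit office; enqueue chapel, study → queue [pantry, gallery, porch, terrace, den, sauna, lobby, chapel, study]
Visit pantry → queue [gallery, porch, terrace, den, sauna, lobby, chapel, study]
Visit gallery → queue [porch, terrace, den, sauna, lobby, chapel, study]
Visit porch → queue [terrace, den, sauna, lobby, chapel, study]
Visit terrace → queue [den, sauna, lobby, chapel, study]
Visit den → queue [sauna, lobby, chapel, study]
Visit sauna; enqueue patio → queue [lobby, chapel, study, patio]
Visit lobby → queue [chapel, study, patio]
Visit chapel → queue [study, patio]
Visit study; enqueue hall → queue [patio, hall]
Visit patio → queue [hall]
Visit hall → queue []

studio attic closet foyer garage loft nursery office pantry gallery porch terrace den sauna lobby chapel study patio hall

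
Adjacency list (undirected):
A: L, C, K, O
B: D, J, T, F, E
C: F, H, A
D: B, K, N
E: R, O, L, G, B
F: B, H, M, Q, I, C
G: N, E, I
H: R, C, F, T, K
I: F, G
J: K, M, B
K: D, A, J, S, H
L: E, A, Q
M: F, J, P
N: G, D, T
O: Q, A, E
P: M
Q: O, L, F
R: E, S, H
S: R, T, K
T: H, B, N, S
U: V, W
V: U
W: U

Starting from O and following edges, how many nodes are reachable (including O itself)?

BFS from O visits: O, Q, A, E, L, F, C, K, R, G, B, H, M, I, D, J, S, N, T, P
Reachable nodes: 20 of 23 total.

20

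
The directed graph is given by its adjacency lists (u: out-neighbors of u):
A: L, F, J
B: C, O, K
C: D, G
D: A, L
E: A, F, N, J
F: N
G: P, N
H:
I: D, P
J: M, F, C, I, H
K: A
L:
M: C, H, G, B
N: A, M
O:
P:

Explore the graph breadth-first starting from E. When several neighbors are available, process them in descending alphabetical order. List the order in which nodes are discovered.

E → N → J → F → A → M → I → H → C → L → G → B → P → D → O → K

Visit E; enqueue N, J, F, A → queue [N, J, F, A]
Visit N; enqueue M → queue [J, F, A, M]
Visit J; enqueue I, H, C → queue [F, A, M, I, H, C]
Visit F → queue [A, M, I, H, C]
Visit A; enqueue L → queue [M, I, H, C, L]
Visit M; enqueue G, B → queue [I, H, C, L, G, B]
Visit I; enqueue P, D → queue [H, C, L, G, B, P, D]
Visit H → queue [C, L, G, B, P, D]
Visit C → queue [L, G, B, P, D]
Visit L → queue [G, B, P, D]
Visit G → queue [B, P, D]
Visit B; enqueue O, K → queue [P, D, O, K]
Visit P → queue [D, O, K]
Visit D → queue [O, K]
Visit O → queue [K]
Visit K → queue []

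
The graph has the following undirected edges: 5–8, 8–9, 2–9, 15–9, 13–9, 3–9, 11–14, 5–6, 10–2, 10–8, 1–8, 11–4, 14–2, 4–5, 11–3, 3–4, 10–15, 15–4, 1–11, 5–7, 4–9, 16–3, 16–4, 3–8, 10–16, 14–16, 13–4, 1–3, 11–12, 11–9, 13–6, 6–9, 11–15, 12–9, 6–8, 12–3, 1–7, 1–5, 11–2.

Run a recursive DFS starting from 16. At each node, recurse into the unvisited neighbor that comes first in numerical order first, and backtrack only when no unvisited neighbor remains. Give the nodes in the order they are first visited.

16, 3, 1, 5, 4, 9, 2, 10, 8, 6, 13, 15, 11, 12, 14, 7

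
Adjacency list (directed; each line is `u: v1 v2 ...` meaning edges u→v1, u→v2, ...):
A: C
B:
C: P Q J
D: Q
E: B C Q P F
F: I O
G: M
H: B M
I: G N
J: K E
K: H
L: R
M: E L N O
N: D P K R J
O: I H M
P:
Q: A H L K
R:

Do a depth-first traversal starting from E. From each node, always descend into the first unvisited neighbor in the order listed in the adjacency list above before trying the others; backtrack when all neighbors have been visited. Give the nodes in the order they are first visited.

E → B → C → P → Q → A → H → M → L → R → N → D → K → J → O → I → G → F

Visit E
E → B
E → C
C → P
C → Q
Q → A
Q → H
H → M
M → L
L → R
M → N
N → D
N → K
N → J
M → O
O → I
I → G
E → F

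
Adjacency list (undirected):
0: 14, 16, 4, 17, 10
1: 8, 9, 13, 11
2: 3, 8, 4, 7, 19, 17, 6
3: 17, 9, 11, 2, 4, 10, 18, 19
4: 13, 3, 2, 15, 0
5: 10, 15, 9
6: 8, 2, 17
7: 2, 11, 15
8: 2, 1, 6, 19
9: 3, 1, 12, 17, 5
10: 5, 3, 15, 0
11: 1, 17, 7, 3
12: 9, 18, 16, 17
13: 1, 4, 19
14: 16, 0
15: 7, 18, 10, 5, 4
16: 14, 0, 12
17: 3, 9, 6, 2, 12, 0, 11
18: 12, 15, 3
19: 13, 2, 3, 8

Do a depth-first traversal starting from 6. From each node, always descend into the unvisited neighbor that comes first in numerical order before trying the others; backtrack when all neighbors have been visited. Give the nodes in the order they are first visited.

Visit 6
6 → 2
2 → 3
3 → 4
4 → 0
0 → 10
10 → 5
5 → 9
9 → 1
1 → 8
8 → 19
19 → 13
1 → 11
11 → 7
7 → 15
15 → 18
18 → 12
12 → 16
16 → 14
12 → 17

6 -> 2 -> 3 -> 4 -> 0 -> 10 -> 5 -> 9 -> 1 -> 8 -> 19 -> 13 -> 11 -> 7 -> 15 -> 18 -> 12 -> 16 -> 14 -> 17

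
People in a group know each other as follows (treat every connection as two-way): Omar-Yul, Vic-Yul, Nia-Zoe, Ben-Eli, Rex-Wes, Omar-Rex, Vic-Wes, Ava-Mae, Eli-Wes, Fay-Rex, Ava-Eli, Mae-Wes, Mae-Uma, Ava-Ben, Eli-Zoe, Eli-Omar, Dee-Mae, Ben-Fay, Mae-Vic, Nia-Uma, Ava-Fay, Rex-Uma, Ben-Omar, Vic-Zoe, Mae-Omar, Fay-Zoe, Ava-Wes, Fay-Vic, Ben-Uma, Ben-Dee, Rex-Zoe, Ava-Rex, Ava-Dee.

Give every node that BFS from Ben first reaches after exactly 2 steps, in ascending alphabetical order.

Mae, Nia, Rex, Vic, Wes, Yul, Zoe

Level 0: Ben
Level 1: Ava, Dee, Eli, Fay, Omar, Uma
Level 2: Mae, Nia, Rex, Vic, Wes, Yul, Zoe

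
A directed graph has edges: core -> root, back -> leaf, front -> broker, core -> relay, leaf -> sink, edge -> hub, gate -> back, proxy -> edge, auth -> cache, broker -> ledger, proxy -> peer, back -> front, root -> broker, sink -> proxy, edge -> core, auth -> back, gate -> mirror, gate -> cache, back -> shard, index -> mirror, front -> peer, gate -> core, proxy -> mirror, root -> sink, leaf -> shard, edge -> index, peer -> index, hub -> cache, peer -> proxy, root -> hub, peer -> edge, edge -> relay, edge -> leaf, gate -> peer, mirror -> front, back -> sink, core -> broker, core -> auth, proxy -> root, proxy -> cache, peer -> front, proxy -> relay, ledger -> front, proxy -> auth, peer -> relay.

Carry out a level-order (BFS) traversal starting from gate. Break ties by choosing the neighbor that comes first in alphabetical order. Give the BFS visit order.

Visit gate; enqueue back, cache, core, mirror, peer → queue [back, cache, core, mirror, peer]
Visit back; enqueue front, leaf, shard, sink → queue [cache, core, mirror, peer, front, leaf, shard, sink]
Visit cache → queue [core, mirror, peer, front, leaf, shard, sink]
Visit core; enqueue auth, broker, relay, root → queue [mirror, peer, front, leaf, shard, sink, auth, broker, relay, root]
Visit mirror → queue [peer, front, leaf, shard, sink, auth, broker, relay, root]
Visit peer; enqueue edge, index, proxy → queue [front, leaf, shard, sink, auth, broker, relay, root, edge, index, proxy]
Visit front → queue [leaf, shard, sink, auth, broker, relay, root, edge, index, proxy]
Visit leaf → queue [shard, sink, auth, broker, relay, root, edge, index, proxy]
Visit shard → queue [sink, auth, broker, relay, root, edge, index, proxy]
Visit sink → queue [auth, broker, relay, root, edge, index, proxy]
Visit auth → queue [broker, relay, root, edge, index, proxy]
Visit broker; enqueue ledger → queue [relay, root, edge, index, proxy, ledger]
Visit relay → queue [root, edge, index, proxy, ledger]
Visit root; enqueue hub → queue [edge, index, proxy, ledger, hub]
Visit edge → queue [index, proxy, ledger, hub]
Visit index → queue [proxy, ledger, hub]
Visit proxy → queue [ledger, hub]
Visit ledger → queue [hub]
Visit hub → queue []

gate → back → cache → core → mirror → peer → front → leaf → shard → sink → auth → broker → relay → root → edge → index → proxy → ledger → hub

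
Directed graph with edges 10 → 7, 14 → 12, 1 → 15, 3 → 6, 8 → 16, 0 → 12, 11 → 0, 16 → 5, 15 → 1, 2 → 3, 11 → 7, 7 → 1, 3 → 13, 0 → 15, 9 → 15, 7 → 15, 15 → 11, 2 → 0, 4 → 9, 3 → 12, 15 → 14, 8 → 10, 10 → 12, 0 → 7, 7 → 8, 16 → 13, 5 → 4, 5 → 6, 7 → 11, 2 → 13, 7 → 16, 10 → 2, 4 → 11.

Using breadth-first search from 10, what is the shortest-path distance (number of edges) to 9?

5

Level 0: 10
Level 1: 2, 7, 12
Level 2: 0, 1, 3, 8, 11, 13, 15, 16
Level 3: 5, 6, 14
Level 4: 4
Level 5: 9
9 first appears at level 5.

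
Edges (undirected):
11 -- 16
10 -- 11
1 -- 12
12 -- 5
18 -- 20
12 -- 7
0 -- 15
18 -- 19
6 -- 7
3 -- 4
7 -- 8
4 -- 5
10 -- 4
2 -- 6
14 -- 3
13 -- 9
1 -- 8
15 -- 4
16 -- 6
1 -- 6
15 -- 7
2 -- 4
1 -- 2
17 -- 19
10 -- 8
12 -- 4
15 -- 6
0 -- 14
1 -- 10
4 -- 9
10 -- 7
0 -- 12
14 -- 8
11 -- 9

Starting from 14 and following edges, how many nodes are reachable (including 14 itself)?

17

BFS from 14 visits: 14, 8, 3, 0, 10, 7, 1, 4, 15, 12, 11, 6, 2, 9, 5, 16, 13
Reachable nodes: 17 of 21 total.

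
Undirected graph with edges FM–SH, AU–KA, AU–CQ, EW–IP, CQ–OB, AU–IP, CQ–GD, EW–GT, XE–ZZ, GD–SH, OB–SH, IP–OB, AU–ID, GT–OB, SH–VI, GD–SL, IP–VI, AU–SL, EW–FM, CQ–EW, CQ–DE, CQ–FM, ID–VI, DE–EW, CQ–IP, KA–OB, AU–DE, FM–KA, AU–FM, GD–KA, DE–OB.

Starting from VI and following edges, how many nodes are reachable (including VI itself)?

14

BFS from VI visits: VI, SH, IP, ID, OB, GD, FM, EW, CQ, AU, KA, GT, DE, SL
Reachable nodes: 14 of 16 total.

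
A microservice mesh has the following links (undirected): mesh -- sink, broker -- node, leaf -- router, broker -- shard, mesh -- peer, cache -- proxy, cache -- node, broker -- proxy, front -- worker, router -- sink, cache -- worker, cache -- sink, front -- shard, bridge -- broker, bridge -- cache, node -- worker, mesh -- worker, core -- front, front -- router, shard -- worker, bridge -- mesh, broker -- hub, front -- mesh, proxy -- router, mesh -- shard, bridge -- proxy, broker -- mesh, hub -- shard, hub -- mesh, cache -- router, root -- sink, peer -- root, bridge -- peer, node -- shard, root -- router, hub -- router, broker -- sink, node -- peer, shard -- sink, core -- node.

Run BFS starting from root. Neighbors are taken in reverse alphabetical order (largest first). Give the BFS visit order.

root -> sink -> router -> peer -> shard -> mesh -> cache -> broker -> proxy -> leaf -> hub -> front -> node -> bridge -> worker -> core

Visit root; enqueue sink, router, peer → queue [sink, router, peer]
Visit sink; enqueue shard, mesh, cache, broker → queue [router, peer, shard, mesh, cache, broker]
Visit router; enqueue proxy, leaf, hub, front → queue [peer, shard, mesh, cache, broker, proxy, leaf, hub, front]
Visit peer; enqueue node, bridge → queue [shard, mesh, cache, broker, proxy, leaf, hub, front, node, bridge]
Visit shard; enqueue worker → queue [mesh, cache, broker, proxy, leaf, hub, front, node, bridge, worker]
Visit mesh → queue [cache, broker, proxy, leaf, hub, front, node, bridge, worker]
Visit cache → queue [broker, proxy, leaf, hub, front, node, bridge, worker]
Visit broker → queue [proxy, leaf, hub, front, node, bridge, worker]
Visit proxy → queue [leaf, hub, front, node, bridge, worker]
Visit leaf → queue [hub, front, node, bridge, worker]
Visit hub → queue [front, node, bridge, worker]
Visit front; enqueue core → queue [node, bridge, worker, core]
Visit node → queue [bridge, worker, core]
Visit bridge → queue [worker, core]
Visit worker → queue [core]
Visit core → queue []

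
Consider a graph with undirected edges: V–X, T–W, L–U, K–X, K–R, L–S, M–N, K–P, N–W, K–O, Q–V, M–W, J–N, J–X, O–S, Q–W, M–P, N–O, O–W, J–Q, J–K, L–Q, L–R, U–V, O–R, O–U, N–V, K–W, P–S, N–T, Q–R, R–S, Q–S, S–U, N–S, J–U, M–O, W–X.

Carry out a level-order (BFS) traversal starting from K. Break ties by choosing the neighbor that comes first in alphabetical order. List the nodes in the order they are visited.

K, J, O, P, R, W, X, N, Q, U, M, S, L, T, V

Visit K; enqueue J, O, P, R, W, X → queue [J, O, P, R, W, X]
Visit J; enqueue N, Q, U → queue [O, P, R, W, X, N, Q, U]
Visit O; enqueue M, S → queue [P, R, W, X, N, Q, U, M, S]
Visit P → queue [R, W, X, N, Q, U, M, S]
Visit R; enqueue L → queue [W, X, N, Q, U, M, S, L]
Visit W; enqueue T → queue [X, N, Q, U, M, S, L, T]
Visit X; enqueue V → queue [N, Q, U, M, S, L, T, V]
Visit N → queue [Q, U, M, S, L, T, V]
Visit Q → queue [U, M, S, L, T, V]
Visit U → queue [M, S, L, T, V]
Visit M → queue [S, L, T, V]
Visit S → queue [L, T, V]
Visit L → queue [T, V]
Visit T → queue [V]
Visit V → queue []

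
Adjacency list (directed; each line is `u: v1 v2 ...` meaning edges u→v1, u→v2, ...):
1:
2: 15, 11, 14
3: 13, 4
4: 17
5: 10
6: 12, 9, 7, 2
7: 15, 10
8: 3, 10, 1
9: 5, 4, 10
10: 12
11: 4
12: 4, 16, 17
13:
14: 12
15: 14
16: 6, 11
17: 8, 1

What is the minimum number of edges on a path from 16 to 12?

Level 0: 16
Level 1: 6, 11
Level 2: 2, 4, 7, 9, 12
Level 3: 5, 10, 14, 15, 17
Level 4: 1, 8
Level 5: 3
Level 6: 13
12 first appears at level 2.

2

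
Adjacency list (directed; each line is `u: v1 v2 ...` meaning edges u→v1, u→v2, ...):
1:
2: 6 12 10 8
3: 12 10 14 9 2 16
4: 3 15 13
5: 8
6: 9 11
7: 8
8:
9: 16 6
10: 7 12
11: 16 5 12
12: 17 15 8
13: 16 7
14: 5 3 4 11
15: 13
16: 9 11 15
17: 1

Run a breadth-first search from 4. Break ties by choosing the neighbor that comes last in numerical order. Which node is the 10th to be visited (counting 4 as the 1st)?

9

Visit 4; enqueue 15, 13, 3 → queue [15, 13, 3]
Visit 15 → queue [13, 3]
Visit 13; enqueue 16, 7 → queue [3, 16, 7]
Visit 3; enqueue 14, 12, 10, 9, 2 → queue [16, 7, 14, 12, 10, 9, 2]
Visit 16; enqueue 11 → queue [7, 14, 12, 10, 9, 2, 11]
Visit 7; enqueue 8 → queue [14, 12, 10, 9, 2, 11, 8]
Visit 14; enqueue 5 → queue [12, 10, 9, 2, 11, 8, 5]
Visit 12; enqueue 17 → queue [10, 9, 2, 11, 8, 5, 17]
Visit 10 → queue [9, 2, 11, 8, 5, 17]
Visit 9; enqueue 6 → queue [2, 11, 8, 5, 17, 6]
Visit 2 → queue [11, 8, 5, 17, 6]
Visit 11 → queue [8, 5, 17, 6]
Visit 8 → queue [5, 17, 6]
Visit 5 → queue [17, 6]
Visit 17; enqueue 1 → queue [6, 1]
Visit 6 → queue [1]
Visit 1 → queue []

Visit order: 4, 15, 13, 3, 16, 7, 14, 12, 10, 9, 2, 11, 8, 5, 17, 6, 1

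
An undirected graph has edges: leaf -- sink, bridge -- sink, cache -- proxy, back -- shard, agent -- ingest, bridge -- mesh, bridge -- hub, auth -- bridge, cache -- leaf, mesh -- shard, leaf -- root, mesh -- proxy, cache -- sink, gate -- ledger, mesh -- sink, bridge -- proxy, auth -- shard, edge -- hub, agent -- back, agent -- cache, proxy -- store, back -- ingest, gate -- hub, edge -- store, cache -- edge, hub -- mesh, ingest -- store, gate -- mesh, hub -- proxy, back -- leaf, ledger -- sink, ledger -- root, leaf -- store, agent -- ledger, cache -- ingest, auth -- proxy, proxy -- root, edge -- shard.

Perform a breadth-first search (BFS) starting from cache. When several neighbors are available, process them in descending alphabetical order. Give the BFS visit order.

cache -> sink -> proxy -> leaf -> ingest -> edge -> agent -> mesh -> ledger -> bridge -> store -> root -> hub -> auth -> back -> shard -> gate

Visit cache; enqueue sink, proxy, leaf, ingest, edge, agent → queue [sink, proxy, leaf, ingest, edge, agent]
Visit sink; enqueue mesh, ledger, bridge → queue [proxy, leaf, ingest, edge, agent, mesh, ledger, bridge]
Visit proxy; enqueue store, root, hub, auth → queue [leaf, ingest, edge, agent, mesh, ledger, bridge, store, root, hub, auth]
Visit leaf; enqueue back → queue [ingest, edge, agent, mesh, ledger, bridge, store, root, hub, auth, back]
Visit ingest → queue [edge, agent, mesh, ledger, bridge, store, root, hub, auth, back]
Visit edge; enqueue shard → queue [agent, mesh, ledger, bridge, store, root, hub, auth, back, shard]
Visit agent → queue [mesh, ledger, bridge, store, root, hub, auth, back, shard]
Visit mesh; enqueue gate → queue [ledger, bridge, store, root, hub, auth, back, shard, gate]
Visit ledger → queue [bridge, store, root, hub, auth, back, shard, gate]
Visit bridge → queue [store, root, hub, auth, back, shard, gate]
Visit store → queue [root, hub, auth, back, shard, gate]
Visit root → queue [hub, auth, back, shard, gate]
Visit hub → queue [auth, back, shard, gate]
Visit auth → queue [back, shard, gate]
Visit back → queue [shard, gate]
Visit shard → queue [gate]
Visit gate → queue []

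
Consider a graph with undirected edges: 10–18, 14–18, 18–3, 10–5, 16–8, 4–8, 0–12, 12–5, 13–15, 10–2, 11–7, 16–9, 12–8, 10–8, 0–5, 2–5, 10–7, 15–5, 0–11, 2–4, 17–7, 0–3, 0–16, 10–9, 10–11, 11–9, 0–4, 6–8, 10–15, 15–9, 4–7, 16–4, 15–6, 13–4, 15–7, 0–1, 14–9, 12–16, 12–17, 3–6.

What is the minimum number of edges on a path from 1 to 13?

3

Level 0: 1
Level 1: 0
Level 2: 3, 4, 5, 11, 12, 16
Level 3: 2, 6, 7, 8, 9, 10, 13, 15, 17, 18
Level 4: 14
13 first appears at level 3.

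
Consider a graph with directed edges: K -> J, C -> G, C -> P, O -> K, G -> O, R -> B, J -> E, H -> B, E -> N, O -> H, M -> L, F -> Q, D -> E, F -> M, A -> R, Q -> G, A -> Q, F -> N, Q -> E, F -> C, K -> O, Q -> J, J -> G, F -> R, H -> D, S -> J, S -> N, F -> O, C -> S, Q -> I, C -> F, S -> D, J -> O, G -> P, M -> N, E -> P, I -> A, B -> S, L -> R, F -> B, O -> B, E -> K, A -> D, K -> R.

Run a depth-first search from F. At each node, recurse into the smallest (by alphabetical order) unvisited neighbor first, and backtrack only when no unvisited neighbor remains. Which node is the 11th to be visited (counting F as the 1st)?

Visit F
F → B
B → S
S → D
D → E
E → K
K → J
J → G
G → O
O → H
G → P
K → R
E → N
F → C
F → M
M → L
F → Q
Q → I
I → A

Visit order: F, B, S, D, E, K, J, G, O, H, P, R, N, C, M, L, Q, I, A

P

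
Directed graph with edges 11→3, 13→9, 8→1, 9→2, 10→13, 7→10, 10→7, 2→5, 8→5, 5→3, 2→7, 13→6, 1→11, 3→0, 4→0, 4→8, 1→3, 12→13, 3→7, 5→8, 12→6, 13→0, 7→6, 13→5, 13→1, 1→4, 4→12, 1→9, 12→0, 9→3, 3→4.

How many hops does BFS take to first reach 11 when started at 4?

3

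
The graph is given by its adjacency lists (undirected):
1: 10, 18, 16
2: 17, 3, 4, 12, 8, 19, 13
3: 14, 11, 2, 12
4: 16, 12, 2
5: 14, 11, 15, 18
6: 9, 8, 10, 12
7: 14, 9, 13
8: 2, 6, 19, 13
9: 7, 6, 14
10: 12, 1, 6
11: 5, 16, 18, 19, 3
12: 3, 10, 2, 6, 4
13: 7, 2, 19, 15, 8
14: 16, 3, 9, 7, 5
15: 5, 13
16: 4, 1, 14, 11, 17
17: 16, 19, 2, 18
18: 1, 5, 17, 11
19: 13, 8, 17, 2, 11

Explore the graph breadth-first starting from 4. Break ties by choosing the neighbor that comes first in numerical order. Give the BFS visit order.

4 -> 2 -> 12 -> 16 -> 3 -> 8 -> 13 -> 17 -> 19 -> 6 -> 10 -> 1 -> 11 -> 14 -> 7 -> 15 -> 18 -> 9 -> 5

Visit 4; enqueue 2, 12, 16 → queue [2, 12, 16]
Visit 2; enqueue 3, 8, 13, 17, 19 → queue [12, 16, 3, 8, 13, 17, 19]
Visit 12; enqueue 6, 10 → queue [16, 3, 8, 13, 17, 19, 6, 10]
Visit 16; enqueue 1, 11, 14 → queue [3, 8, 13, 17, 19, 6, 10, 1, 11, 14]
Visit 3 → queue [8, 13, 17, 19, 6, 10, 1, 11, 14]
Visit 8 → queue [13, 17, 19, 6, 10, 1, 11, 14]
Visit 13; enqueue 7, 15 → queue [17, 19, 6, 10, 1, 11, 14, 7, 15]
Visit 17; enqueue 18 → queue [19, 6, 10, 1, 11, 14, 7, 15, 18]
Visit 19 → queue [6, 10, 1, 11, 14, 7, 15, 18]
Visit 6; enqueue 9 → queue [10, 1, 11, 14, 7, 15, 18, 9]
Visit 10 → queue [1, 11, 14, 7, 15, 18, 9]
Visit 1 → queue [11, 14, 7, 15, 18, 9]
Visit 11; enqueue 5 → queue [14, 7, 15, 18, 9, 5]
Visit 14 → queue [7, 15, 18, 9, 5]
Visit 7 → queue [15, 18, 9, 5]
Visit 15 → queue [18, 9, 5]
Visit 18 → queue [9, 5]
Visit 9 → queue [5]
Visit 5 → queue []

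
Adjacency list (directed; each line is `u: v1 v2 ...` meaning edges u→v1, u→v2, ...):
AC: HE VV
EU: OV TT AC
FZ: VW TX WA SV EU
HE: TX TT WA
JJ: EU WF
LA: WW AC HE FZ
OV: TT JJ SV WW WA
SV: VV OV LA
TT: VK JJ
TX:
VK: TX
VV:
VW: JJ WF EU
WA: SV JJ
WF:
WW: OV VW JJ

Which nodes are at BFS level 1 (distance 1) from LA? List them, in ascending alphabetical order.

Level 0: LA
Level 1: AC, FZ, HE, WW
Level 2: EU, JJ, OV, SV, TT, TX, VV, VW, WA
Level 3: VK, WF

AC, FZ, HE, WW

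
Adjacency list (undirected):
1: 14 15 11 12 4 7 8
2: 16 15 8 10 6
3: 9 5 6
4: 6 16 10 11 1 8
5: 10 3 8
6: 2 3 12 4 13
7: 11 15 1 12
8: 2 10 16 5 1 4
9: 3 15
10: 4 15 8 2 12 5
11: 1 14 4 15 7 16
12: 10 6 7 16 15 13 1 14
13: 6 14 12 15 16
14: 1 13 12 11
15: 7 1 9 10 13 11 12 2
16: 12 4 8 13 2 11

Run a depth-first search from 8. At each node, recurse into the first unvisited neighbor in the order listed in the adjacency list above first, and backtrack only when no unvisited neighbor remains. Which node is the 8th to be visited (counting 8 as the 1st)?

3

Visit 8
8 → 2
2 → 16
16 → 12
12 → 10
10 → 4
4 → 6
6 → 3
3 → 9
9 → 15
15 → 7
7 → 11
11 → 1
1 → 14
14 → 13
3 → 5

Visit order: 8, 2, 16, 12, 10, 4, 6, 3, 9, 15, 7, 11, 1, 14, 13, 5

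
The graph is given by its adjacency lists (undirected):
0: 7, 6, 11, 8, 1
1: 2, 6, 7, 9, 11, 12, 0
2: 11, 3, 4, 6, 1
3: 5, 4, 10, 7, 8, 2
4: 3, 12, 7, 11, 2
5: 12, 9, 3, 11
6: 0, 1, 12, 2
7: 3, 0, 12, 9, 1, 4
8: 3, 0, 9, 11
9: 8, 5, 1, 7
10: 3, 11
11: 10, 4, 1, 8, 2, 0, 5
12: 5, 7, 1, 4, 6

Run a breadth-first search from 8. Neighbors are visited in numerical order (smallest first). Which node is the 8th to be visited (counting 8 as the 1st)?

7

Visit 8; enqueue 0, 3, 9, 11 → queue [0, 3, 9, 11]
Visit 0; enqueue 1, 6, 7 → queue [3, 9, 11, 1, 6, 7]
Visit 3; enqueue 2, 4, 5, 10 → queue [9, 11, 1, 6, 7, 2, 4, 5, 10]
Visit 9 → queue [11, 1, 6, 7, 2, 4, 5, 10]
Visit 11 → queue [1, 6, 7, 2, 4, 5, 10]
Visit 1; enqueue 12 → queue [6, 7, 2, 4, 5, 10, 12]
Visit 6 → queue [7, 2, 4, 5, 10, 12]
Visit 7 → queue [2, 4, 5, 10, 12]
Visit 2 → queue [4, 5, 10, 12]
Visit 4 → queue [5, 10, 12]
Visit 5 → queue [10, 12]
Visit 10 → queue [12]
Visit 12 → queue []

Visit order: 8, 0, 3, 9, 11, 1, 6, 7, 2, 4, 5, 10, 12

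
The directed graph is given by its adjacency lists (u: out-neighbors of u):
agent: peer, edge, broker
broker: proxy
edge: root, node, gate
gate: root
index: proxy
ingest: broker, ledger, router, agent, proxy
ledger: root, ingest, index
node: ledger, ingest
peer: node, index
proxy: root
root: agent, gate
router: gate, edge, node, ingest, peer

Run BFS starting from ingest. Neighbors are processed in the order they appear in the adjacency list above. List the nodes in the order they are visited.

ingest → broker → ledger → router → agent → proxy → root → index → gate → edge → node → peer

Visit ingest; enqueue broker, ledger, router, agent, proxy → queue [broker, ledger, router, agent, proxy]
Visit broker → queue [ledger, router, agent, proxy]
Visit ledger; enqueue root, index → queue [router, agent, proxy, root, index]
Visit router; enqueue gate, edge, node, peer → queue [agent, proxy, root, index, gate, edge, node, peer]
Visit agent → queue [proxy, root, index, gate, edge, node, peer]
Visit proxy → queue [root, index, gate, edge, node, peer]
Visit root → queue [index, gate, edge, node, peer]
Visit index → queue [gate, edge, node, peer]
Visit gate → queue [edge, node, peer]
Visit edge → queue [node, peer]
Visit node → queue [peer]
Visit peer → queue []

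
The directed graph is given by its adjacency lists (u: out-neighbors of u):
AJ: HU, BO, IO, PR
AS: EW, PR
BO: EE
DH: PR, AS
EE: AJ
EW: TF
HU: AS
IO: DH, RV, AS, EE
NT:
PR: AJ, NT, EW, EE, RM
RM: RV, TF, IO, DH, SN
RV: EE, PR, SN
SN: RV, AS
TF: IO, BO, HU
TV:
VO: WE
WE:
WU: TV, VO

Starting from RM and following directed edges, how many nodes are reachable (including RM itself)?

BFS from RM visits: RM, DH, IO, RV, SN, TF, AS, PR, EE, BO, HU, EW, AJ, NT
Reachable nodes: 14 of 18 total.

14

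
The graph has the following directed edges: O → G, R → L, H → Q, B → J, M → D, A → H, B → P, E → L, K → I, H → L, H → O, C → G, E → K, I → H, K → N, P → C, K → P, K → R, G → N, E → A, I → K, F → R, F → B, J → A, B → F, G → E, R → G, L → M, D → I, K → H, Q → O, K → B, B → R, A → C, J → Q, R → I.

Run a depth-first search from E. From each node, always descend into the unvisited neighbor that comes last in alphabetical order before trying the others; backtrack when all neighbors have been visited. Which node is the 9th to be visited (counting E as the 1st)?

N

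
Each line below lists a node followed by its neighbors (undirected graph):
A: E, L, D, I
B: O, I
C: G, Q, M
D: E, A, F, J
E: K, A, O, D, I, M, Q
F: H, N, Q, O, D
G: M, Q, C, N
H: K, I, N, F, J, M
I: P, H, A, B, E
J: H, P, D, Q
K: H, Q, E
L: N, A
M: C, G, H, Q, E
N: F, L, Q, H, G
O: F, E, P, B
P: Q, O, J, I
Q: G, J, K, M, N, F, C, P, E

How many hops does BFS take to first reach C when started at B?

Level 0: B
Level 1: I, O
Level 2: A, E, F, H, P
Level 3: D, J, K, L, M, N, Q
Level 4: C, G
C first appears at level 4.

4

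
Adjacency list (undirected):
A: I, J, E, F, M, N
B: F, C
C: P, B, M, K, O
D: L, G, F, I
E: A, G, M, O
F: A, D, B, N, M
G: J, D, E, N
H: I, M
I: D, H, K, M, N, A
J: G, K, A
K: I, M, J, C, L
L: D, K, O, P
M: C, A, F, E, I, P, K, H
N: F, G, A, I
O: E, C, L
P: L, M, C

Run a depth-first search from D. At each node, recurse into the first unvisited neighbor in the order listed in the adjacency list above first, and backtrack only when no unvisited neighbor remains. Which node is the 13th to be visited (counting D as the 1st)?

Visit D
D → L
L → K
K → I
I → H
H → M
M → C
C → P
C → B
B → F
F → A
A → J
J → G
G → E
E → O
G → N

Visit order: D, L, K, I, H, M, C, P, B, F, A, J, G, E, O, N

G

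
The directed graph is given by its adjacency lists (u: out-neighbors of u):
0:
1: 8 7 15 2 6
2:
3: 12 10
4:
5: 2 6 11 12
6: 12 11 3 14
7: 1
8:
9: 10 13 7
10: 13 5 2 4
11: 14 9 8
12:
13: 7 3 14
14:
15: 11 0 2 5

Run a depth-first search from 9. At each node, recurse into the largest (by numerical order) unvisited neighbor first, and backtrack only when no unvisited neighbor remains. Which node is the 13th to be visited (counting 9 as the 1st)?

Visit 9
9 → 13
13 → 14
13 → 7
7 → 1
1 → 15
15 → 11
11 → 8
15 → 5
5 → 12
5 → 6
6 → 3
3 → 10
10 → 4
10 → 2
15 → 0

Visit order: 9, 13, 14, 7, 1, 15, 11, 8, 5, 12, 6, 3, 10, 4, 2, 0

10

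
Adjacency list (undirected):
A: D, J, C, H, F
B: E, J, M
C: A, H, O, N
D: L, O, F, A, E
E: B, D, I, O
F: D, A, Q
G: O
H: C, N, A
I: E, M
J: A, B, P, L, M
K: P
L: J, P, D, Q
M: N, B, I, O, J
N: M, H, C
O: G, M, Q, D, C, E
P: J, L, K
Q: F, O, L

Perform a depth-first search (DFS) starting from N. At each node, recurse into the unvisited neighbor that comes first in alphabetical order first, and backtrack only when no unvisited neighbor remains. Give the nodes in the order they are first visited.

N C A D E B J L P K Q F O G M I H

Visit N
N → C
C → A
A → D
D → E
E → B
B → J
J → L
L → P
P → K
L → Q
Q → F
Q → O
O → G
O → M
M → I
A → H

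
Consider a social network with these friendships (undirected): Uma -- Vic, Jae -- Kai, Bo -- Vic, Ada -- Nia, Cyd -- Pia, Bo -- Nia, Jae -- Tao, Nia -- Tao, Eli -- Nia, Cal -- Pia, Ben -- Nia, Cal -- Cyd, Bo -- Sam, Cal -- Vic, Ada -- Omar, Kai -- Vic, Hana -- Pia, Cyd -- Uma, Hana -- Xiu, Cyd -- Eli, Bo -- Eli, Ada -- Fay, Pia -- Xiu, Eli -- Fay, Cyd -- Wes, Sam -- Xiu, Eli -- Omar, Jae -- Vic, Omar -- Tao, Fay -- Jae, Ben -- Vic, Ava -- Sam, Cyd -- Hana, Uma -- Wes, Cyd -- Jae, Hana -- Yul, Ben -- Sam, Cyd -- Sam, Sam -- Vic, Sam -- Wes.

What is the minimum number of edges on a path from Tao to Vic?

2

Level 0: Tao
Level 1: Jae, Nia, Omar
Level 2: Ada, Ben, Bo, Cyd, Eli, Fay, Kai, Vic
Level 3: Cal, Hana, Pia, Sam, Uma, Wes
Level 4: Ava, Xiu, Yul
Vic first appears at level 2.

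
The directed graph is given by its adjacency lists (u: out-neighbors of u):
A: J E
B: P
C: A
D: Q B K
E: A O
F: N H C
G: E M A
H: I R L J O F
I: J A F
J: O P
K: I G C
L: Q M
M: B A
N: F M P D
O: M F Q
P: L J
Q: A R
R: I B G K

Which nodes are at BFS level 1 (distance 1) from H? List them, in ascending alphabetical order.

F, I, J, L, O, R

Level 0: H
Level 1: F, I, J, L, O, R
Level 2: A, B, C, G, K, M, N, P, Q
Level 3: D, E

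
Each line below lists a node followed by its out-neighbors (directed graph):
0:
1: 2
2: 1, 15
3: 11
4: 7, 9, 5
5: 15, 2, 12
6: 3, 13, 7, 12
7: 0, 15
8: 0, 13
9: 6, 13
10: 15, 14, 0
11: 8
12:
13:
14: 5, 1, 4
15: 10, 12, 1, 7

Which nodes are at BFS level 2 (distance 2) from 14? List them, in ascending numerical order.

Level 0: 14
Level 1: 1, 4, 5
Level 2: 2, 7, 9, 12, 15
Level 3: 0, 6, 10, 13
Level 4: 3
Level 5: 11
Level 6: 8

2, 7, 9, 12, 15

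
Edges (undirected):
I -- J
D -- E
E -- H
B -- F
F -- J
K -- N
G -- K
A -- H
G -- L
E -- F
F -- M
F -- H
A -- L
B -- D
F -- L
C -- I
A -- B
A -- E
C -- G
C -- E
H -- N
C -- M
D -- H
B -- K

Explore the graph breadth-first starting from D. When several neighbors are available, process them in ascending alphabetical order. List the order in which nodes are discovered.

Visit D; enqueue B, E, H → queue [B, E, H]
Visit B; enqueue A, F, K → queue [E, H, A, F, K]
Visit E; enqueue C → queue [H, A, F, K, C]
Visit H; enqueue N → queue [A, F, K, C, N]
Visit A; enqueue L → queue [F, K, C, N, L]
Visit F; enqueue J, M → queue [K, C, N, L, J, M]
Visit K; enqueue G → queue [C, N, L, J, M, G]
Visit C; enqueue I → queue [N, L, J, M, G, I]
Visit N → queue [L, J, M, G, I]
Visit L → queue [J, M, G, I]
Visit J → queue [M, G, I]
Visit M → queue [G, I]
Visit G → queue [I]
Visit I → queue []

D B E H A F K C N L J M G I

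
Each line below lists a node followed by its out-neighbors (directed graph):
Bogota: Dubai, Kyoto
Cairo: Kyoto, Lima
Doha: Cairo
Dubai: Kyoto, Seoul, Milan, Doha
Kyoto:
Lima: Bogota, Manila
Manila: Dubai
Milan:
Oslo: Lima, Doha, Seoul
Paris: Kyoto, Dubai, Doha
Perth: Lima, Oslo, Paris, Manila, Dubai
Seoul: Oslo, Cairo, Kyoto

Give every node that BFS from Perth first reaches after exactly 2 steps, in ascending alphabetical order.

Bogota, Doha, Kyoto, Milan, Seoul

Level 0: Perth
Level 1: Dubai, Lima, Manila, Oslo, Paris
Level 2: Bogota, Doha, Kyoto, Milan, Seoul
Level 3: Cairo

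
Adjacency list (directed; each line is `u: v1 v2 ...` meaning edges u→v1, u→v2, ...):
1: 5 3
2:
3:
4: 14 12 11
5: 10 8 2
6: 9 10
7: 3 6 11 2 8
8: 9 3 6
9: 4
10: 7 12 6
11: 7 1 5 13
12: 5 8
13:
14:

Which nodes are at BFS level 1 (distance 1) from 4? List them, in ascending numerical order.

Level 0: 4
Level 1: 11, 12, 14
Level 2: 1, 5, 7, 8, 13
Level 3: 2, 3, 6, 9, 10

11, 12, 14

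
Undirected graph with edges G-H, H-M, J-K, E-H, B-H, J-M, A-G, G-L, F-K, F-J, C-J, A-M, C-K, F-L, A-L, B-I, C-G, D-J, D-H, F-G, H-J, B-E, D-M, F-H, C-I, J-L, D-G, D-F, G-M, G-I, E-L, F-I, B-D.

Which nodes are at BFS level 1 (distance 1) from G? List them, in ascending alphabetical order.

Level 0: G
Level 1: A, C, D, F, H, I, L, M
Level 2: B, E, J, K

A, C, D, F, H, I, L, M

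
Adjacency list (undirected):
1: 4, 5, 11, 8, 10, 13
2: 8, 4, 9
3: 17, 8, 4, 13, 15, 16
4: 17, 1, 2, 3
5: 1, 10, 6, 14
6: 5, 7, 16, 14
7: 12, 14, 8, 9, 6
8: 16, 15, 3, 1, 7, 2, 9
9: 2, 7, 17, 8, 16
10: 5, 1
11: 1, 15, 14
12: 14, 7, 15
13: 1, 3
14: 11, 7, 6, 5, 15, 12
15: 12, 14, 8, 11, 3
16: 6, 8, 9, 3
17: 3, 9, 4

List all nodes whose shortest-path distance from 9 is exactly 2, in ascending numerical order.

Level 0: 9
Level 1: 2, 7, 8, 16, 17
Level 2: 1, 3, 4, 6, 12, 14, 15
Level 3: 5, 10, 11, 13

1, 3, 4, 6, 12, 14, 15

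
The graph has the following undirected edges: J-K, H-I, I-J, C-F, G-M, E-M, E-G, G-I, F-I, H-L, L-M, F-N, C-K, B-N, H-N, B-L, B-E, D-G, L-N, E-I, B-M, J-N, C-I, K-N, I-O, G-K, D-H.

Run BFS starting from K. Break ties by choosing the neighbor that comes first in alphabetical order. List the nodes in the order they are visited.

K, C, G, J, N, F, I, D, E, M, B, H, L, O

Visit K; enqueue C, G, J, N → queue [C, G, J, N]
Visit C; enqueue F, I → queue [G, J, N, F, I]
Visit G; enqueue D, E, M → queue [J, N, F, I, D, E, M]
Visit J → queue [N, F, I, D, E, M]
Visit N; enqueue B, H, L → queue [F, I, D, E, M, B, H, L]
Visit F → queue [I, D, E, M, B, H, L]
Visit I; enqueue O → queue [D, E, M, B, H, L, O]
Visit D → queue [E, M, B, H, L, O]
Visit E → queue [M, B, H, L, O]
Visit M → queue [B, H, L, O]
Visit B → queue [H, L, O]
Visit H → queue [L, O]
Visit L → queue [O]
Visit O → queue []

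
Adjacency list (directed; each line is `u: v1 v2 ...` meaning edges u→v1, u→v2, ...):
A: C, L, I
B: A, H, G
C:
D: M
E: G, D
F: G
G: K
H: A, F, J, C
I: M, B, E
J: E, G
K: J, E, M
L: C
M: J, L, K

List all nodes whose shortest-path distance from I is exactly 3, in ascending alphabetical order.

C, F

Level 0: I
Level 1: B, E, M
Level 2: A, D, G, H, J, K, L
Level 3: C, F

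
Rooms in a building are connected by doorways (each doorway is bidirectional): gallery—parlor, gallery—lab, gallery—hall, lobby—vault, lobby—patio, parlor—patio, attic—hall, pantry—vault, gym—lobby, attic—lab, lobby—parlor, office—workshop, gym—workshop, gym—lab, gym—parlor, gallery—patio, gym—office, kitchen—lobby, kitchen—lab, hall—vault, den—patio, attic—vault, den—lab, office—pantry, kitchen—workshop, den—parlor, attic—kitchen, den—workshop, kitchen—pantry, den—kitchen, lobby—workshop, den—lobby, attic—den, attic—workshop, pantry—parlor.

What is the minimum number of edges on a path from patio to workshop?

2

Level 0: patio
Level 1: den, gallery, lobby, parlor
Level 2: attic, gym, hall, kitchen, lab, pantry, vault, workshop
Level 3: office
workshop first appears at level 2.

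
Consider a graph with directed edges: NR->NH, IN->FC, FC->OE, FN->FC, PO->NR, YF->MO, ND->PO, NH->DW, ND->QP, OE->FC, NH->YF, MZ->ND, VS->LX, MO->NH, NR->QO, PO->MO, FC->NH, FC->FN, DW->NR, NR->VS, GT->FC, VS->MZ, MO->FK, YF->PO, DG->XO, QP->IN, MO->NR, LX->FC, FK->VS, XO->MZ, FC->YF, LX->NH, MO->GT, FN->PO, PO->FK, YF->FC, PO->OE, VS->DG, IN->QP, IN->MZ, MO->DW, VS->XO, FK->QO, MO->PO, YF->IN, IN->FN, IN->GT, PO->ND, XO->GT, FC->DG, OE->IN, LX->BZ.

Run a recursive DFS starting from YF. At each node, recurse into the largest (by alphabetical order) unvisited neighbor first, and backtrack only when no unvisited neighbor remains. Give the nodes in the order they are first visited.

YF -> PO -> OE -> IN -> QP -> MZ -> ND -> GT -> FC -> NH -> DW -> NR -> VS -> XO -> LX -> BZ -> DG -> QO -> FN -> MO -> FK

Visit YF
YF → PO
PO → OE
OE → IN
IN → QP
IN → MZ
MZ → ND
IN → GT
GT → FC
FC → NH
NH → DW
DW → NR
NR → VS
VS → XO
VS → LX
LX → BZ
VS → DG
NR → QO
FC → FN
PO → MO
MO → FK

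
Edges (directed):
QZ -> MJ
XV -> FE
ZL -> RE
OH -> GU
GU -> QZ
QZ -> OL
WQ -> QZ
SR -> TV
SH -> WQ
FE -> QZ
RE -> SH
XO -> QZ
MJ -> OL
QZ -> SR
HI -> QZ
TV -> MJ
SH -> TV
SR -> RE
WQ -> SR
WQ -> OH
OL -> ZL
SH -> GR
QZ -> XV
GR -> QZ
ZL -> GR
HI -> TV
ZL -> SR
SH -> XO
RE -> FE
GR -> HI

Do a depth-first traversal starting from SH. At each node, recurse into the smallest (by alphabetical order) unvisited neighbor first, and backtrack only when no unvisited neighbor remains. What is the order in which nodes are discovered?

Visit SH
SH → GR
GR → HI
HI → QZ
QZ → MJ
MJ → OL
OL → ZL
ZL → RE
RE → FE
ZL → SR
SR → TV
QZ → XV
SH → WQ
WQ → OH
OH → GU
SH → XO

SH GR HI QZ MJ OL ZL RE FE SR TV XV WQ OH GU XO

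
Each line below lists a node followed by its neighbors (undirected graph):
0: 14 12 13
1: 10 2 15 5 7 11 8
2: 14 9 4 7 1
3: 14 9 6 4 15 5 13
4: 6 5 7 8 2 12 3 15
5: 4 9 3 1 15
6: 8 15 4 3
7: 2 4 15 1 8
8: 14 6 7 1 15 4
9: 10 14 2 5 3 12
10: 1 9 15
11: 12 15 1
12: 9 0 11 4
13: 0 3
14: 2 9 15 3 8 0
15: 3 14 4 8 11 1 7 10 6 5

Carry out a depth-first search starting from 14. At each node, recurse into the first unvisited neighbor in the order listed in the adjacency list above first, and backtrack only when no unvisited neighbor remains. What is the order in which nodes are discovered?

14 2 9 10 1 15 3 6 8 7 4 5 12 0 13 11

Visit 14
14 → 2
2 → 9
9 → 10
10 → 1
1 → 15
15 → 3
3 → 6
6 → 8
8 → 7
7 → 4
4 → 5
4 → 12
12 → 0
0 → 13
12 → 11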